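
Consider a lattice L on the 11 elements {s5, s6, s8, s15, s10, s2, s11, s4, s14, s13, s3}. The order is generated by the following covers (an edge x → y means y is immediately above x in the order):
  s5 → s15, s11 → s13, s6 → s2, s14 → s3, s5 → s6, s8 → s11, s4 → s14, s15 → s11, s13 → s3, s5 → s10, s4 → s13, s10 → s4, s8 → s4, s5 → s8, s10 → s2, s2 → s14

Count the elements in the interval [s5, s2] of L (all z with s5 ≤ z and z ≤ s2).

The interval [s5, s2] = {s10, s2, s5, s6}, which has 4 elements.

4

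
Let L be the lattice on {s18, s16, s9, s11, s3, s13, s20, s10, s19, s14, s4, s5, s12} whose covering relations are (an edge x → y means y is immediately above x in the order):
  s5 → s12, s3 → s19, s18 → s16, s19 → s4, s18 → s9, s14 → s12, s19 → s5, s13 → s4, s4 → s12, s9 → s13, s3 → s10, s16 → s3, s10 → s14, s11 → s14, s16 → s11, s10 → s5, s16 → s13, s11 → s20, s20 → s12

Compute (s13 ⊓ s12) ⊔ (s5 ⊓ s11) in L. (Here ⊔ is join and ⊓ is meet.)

s13 ∧ s12 = s13
s5 ∧ s11 = s16
s13 ∨ s16 = s13

s13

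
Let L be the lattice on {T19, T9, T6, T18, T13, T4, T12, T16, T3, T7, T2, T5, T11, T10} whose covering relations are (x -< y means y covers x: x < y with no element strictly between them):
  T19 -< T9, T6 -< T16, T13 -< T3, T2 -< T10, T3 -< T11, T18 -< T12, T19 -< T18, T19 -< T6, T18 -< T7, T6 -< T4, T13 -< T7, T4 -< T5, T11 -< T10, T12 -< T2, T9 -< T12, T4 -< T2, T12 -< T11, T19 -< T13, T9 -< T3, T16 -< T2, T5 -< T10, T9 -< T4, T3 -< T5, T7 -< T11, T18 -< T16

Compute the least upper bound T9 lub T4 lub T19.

T4

Common upper bounds of {T9, T4, T19}: T10, T2, T4, T5.
The least among these is T4.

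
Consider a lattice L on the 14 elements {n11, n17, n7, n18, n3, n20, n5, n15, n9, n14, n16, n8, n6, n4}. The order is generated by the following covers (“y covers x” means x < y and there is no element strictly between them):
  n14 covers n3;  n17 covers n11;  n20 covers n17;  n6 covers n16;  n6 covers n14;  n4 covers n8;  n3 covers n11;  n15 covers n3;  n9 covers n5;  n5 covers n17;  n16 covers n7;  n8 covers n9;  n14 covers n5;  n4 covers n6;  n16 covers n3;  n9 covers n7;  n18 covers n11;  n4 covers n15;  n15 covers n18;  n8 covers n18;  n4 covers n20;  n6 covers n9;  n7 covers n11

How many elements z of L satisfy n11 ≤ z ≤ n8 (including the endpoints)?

The interval [n11, n8] = {n11, n17, n18, n5, n7, n8, n9}, which has 7 elements.

7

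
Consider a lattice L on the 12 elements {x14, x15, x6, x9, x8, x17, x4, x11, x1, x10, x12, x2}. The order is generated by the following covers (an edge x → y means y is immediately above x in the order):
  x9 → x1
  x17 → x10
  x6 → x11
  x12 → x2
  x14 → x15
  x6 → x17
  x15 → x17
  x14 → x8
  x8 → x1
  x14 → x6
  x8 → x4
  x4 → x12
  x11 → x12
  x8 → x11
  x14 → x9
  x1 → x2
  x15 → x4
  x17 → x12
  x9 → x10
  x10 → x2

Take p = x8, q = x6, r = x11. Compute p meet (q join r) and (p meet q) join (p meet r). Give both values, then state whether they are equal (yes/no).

q join r = x11, so p meet (q join r) = x8 meet x11 = x8.
p meet q = x14 and p meet r = x8, so (p meet q) join (p meet r) = x14 join x8 = x8.
Equal: yes.

x8; x8; yes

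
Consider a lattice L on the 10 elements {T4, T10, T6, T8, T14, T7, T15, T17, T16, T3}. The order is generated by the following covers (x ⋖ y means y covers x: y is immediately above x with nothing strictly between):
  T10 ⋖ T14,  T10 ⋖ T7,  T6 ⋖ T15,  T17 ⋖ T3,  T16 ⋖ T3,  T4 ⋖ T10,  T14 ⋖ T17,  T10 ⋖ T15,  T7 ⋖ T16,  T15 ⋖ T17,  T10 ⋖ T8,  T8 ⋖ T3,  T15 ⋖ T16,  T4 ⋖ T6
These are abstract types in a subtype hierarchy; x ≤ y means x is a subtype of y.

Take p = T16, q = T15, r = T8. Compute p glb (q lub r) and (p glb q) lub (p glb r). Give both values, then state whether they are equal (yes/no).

T16; T15; no

q lub r = T3, so p glb (q lub r) = T16 glb T3 = T16.
p glb q = T15 and p glb r = T10, so (p glb q) lub (p glb r) = T15 lub T10 = T15.
Equal: no.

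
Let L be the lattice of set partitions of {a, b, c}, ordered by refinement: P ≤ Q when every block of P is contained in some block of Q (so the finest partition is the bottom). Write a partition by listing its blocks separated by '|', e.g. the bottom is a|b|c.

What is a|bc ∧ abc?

The meet (common refinement) of a|bc and abc intersects blocks pairwise, giving a|bc.

a|bc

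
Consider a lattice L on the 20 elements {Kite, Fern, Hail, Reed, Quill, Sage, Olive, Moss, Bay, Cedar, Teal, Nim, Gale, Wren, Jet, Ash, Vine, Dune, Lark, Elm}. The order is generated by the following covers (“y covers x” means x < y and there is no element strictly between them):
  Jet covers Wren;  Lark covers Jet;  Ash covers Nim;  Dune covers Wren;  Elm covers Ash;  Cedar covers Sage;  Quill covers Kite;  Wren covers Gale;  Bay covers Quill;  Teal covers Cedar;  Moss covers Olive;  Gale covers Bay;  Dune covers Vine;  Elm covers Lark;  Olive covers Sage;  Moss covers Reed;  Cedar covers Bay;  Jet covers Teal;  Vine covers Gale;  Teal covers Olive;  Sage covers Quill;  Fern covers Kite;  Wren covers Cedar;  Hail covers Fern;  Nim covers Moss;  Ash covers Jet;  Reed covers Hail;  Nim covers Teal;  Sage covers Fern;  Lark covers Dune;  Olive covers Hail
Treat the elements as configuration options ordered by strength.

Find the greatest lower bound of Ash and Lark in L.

Jet

Common lower bounds of {Ash, Lark}: Bay, Cedar, Fern, Gale, Hail, Jet, Kite, Olive, Quill, Sage, Teal, Wren.
The greatest among these is Jet.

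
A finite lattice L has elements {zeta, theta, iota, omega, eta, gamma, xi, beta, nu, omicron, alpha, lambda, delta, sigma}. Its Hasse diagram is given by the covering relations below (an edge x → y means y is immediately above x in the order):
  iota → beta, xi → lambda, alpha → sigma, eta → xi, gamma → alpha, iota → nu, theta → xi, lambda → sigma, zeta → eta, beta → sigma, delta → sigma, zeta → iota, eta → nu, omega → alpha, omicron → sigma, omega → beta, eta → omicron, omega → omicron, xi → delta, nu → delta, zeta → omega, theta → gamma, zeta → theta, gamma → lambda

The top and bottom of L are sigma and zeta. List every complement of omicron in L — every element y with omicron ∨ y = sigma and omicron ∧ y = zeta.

Need y with omicron ∨ y = sigma and omicron ∧ y = zeta.
Checking each element gives: gamma, iota, theta.

gamma, iota, theta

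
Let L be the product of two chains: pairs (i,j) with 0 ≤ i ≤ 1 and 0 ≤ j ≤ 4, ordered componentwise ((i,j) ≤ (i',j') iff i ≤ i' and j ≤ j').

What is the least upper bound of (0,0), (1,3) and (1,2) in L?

(1,3)

Common upper bounds of {(0,0), (1,3), (1,2)}: (1,3), (1,4).
The least among these is (1,3).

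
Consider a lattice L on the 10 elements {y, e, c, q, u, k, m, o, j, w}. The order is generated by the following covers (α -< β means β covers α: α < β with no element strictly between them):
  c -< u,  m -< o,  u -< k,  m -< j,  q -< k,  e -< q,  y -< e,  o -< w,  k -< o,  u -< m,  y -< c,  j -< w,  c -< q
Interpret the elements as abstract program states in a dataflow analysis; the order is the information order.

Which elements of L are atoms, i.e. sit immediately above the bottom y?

c, e

The atoms are exactly the elements that cover y: c, e.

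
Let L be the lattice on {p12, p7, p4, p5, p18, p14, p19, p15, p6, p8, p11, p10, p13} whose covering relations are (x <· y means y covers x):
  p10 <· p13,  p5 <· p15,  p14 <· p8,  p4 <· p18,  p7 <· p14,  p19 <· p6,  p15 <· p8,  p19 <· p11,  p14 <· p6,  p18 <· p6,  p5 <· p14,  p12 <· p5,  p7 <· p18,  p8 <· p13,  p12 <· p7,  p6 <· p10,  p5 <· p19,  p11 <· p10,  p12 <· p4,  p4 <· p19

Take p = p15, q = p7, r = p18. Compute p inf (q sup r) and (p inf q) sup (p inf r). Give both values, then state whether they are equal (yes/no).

p12; p12; yes

q sup r = p18, so p inf (q sup r) = p15 inf p18 = p12.
p inf q = p12 and p inf r = p12, so (p inf q) sup (p inf r) = p12 sup p12 = p12.
Equal: yes.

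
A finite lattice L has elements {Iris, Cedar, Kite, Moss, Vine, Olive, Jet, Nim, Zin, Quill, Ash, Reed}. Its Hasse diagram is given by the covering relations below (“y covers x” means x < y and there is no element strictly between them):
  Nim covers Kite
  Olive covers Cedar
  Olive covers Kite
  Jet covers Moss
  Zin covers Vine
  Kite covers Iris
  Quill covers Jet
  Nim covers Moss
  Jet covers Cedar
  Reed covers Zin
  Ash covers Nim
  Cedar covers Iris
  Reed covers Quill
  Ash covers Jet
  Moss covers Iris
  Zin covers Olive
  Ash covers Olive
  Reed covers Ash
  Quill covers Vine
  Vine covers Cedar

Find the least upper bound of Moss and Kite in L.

Common upper bounds of {Moss, Kite}: Ash, Nim, Reed.
The least among these is Nim.

Nim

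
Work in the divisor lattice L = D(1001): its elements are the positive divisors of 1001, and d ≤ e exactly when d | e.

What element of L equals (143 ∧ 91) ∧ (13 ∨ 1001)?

143 ∧ 91 = 13
13 ∨ 1001 = 1001
13 ∧ 1001 = 13

13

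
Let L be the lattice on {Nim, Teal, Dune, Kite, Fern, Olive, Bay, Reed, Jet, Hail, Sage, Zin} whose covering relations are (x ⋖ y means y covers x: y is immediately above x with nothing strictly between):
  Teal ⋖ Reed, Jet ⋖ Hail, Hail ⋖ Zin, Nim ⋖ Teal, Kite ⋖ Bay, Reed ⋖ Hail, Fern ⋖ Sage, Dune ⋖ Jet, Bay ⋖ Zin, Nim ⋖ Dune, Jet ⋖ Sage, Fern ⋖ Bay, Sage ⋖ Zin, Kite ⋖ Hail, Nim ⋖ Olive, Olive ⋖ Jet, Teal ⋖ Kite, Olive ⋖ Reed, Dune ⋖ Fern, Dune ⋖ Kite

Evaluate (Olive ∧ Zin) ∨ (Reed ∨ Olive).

Olive ∧ Zin = Olive
Reed ∨ Olive = Reed
Olive ∨ Reed = Reed

Reed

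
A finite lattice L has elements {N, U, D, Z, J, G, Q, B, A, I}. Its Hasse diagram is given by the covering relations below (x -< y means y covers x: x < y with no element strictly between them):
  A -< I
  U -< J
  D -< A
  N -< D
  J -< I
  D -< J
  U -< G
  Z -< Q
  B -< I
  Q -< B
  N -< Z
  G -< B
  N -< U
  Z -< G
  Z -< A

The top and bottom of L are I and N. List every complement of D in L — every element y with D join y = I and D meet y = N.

Need y with D ∨ y = I and D ∧ y = N.
Checking each element gives: B, G, Q.

B, G, Q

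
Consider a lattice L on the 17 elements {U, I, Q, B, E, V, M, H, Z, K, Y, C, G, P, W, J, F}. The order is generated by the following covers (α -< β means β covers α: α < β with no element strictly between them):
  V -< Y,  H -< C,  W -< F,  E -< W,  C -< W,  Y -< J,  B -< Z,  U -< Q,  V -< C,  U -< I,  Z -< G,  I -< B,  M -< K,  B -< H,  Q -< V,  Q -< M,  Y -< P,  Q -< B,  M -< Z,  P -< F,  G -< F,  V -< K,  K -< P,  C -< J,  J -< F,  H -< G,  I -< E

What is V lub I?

Common upper bounds of {V, I}: C, F, J, W.
The least among these is C.

C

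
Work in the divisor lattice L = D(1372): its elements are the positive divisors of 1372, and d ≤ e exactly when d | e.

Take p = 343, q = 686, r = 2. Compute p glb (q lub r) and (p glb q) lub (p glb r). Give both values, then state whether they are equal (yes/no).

343; 343; yes

q lub r = 686, so p glb (q lub r) = 343 glb 686 = 343.
p glb q = 343 and p glb r = 1, so (p glb q) lub (p glb r) = 343 lub 1 = 343.
Equal: yes.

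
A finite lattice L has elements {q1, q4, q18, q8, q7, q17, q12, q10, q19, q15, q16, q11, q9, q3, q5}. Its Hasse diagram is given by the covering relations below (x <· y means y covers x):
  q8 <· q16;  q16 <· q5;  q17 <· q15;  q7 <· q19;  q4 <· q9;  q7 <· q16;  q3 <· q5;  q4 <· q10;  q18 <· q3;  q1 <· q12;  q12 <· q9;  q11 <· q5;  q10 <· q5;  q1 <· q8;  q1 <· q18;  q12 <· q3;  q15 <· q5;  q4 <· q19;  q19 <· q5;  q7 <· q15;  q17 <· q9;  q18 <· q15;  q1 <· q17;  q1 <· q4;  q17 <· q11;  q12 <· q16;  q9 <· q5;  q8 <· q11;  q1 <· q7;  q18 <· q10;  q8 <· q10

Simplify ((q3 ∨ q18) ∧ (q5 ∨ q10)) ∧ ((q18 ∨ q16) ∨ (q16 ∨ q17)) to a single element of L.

q3

q3 ∨ q18 = q3
q5 ∨ q10 = q5
q3 ∧ q5 = q3
q18 ∨ q16 = q5
q16 ∨ q17 = q5
q5 ∨ q5 = q5
q3 ∧ q5 = q3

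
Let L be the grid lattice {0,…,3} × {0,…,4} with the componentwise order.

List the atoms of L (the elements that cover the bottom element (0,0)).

The atoms are exactly the elements that cover (0,0): (0,1), (1,0).

(0,1), (1,0)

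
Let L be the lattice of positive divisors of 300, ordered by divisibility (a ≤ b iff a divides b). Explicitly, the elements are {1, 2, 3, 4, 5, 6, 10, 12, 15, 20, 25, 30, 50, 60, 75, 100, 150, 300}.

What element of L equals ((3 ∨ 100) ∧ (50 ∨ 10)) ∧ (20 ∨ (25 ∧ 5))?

10

3 ∨ 100 = 300
50 ∨ 10 = 50
300 ∧ 50 = 50
25 ∧ 5 = 5
20 ∨ 5 = 20
50 ∧ 20 = 10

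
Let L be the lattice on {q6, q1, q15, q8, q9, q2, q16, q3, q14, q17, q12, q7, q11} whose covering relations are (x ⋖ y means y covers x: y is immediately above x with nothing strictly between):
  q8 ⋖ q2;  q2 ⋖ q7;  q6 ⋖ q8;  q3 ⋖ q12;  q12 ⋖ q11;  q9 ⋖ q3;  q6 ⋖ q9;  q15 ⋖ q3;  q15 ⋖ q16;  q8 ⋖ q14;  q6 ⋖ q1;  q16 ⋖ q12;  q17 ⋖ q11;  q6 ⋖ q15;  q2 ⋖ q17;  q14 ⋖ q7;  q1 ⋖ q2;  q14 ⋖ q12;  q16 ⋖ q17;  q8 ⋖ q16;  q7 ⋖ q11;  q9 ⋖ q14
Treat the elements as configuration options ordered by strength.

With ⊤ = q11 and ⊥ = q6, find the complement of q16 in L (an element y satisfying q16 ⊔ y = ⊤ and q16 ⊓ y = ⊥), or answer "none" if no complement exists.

none

For every candidate y, either q16 ∨ y ≠ q11 or q16 ∧ y ≠ q6; no complement exists.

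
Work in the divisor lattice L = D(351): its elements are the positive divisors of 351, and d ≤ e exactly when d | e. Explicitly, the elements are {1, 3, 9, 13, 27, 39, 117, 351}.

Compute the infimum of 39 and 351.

39

In the divisibility order, the meet is the greatest common divisor: gcd(39, 351) = 39.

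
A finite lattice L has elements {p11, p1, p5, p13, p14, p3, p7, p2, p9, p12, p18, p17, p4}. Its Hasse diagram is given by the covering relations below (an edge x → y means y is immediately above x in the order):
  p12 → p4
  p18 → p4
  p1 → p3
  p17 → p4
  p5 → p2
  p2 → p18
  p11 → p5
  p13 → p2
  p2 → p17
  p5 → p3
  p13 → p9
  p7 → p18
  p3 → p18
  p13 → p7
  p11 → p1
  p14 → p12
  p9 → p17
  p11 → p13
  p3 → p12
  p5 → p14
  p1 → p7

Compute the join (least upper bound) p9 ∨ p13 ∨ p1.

p4

Common upper bounds of {p9, p13, p1}: p4.
The least among these is p4.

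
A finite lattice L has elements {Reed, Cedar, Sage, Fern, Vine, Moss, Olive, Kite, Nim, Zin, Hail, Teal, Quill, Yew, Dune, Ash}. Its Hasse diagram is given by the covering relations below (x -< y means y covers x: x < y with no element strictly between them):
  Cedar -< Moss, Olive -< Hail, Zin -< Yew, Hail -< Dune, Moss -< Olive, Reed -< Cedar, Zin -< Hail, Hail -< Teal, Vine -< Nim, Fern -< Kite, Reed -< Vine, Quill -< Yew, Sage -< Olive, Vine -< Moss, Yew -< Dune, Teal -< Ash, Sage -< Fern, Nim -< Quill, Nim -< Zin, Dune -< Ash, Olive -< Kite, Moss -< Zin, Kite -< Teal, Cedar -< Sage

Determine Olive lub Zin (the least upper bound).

Common upper bounds of {Olive, Zin}: Ash, Dune, Hail, Teal.
The least among these is Hail.

Hail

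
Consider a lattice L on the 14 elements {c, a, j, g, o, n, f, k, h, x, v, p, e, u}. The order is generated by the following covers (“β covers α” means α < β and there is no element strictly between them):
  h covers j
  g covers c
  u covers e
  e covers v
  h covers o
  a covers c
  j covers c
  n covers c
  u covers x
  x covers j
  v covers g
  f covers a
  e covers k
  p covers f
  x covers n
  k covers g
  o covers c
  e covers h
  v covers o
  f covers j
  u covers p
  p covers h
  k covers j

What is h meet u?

Common lower bounds of {h, u}: c, h, j, o.
The greatest among these is h.

h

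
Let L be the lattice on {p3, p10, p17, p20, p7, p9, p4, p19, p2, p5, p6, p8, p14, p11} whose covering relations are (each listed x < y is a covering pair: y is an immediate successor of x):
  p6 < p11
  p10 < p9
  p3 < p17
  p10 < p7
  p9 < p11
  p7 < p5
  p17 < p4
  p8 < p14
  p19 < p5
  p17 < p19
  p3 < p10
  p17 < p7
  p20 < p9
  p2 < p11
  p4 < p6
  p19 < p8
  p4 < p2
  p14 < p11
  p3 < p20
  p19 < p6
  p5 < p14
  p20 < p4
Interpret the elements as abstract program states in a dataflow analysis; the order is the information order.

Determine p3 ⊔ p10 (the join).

Common upper bounds of {p3, p10}: p10, p11, p14, p5, p7, p9.
The least among these is p10.

p10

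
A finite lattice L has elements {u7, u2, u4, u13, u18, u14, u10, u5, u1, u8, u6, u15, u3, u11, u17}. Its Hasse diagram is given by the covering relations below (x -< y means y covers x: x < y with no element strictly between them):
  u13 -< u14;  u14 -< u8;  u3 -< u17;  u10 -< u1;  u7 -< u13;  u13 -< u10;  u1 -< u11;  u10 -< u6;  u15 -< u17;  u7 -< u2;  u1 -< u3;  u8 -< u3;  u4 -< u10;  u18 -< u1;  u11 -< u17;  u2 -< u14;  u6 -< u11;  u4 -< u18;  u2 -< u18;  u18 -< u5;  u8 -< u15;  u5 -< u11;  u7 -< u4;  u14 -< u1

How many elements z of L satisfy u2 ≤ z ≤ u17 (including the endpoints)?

10

The interval [u2, u17] = {u1, u11, u14, u15, u17, u18, u2, u3, u5, u8}, which has 10 elements.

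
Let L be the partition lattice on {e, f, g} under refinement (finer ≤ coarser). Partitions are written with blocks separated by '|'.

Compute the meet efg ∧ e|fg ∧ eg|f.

e|f|g

Common lower bounds of {efg, e|fg, eg|f}: e|f|g.
The greatest among these is e|f|g.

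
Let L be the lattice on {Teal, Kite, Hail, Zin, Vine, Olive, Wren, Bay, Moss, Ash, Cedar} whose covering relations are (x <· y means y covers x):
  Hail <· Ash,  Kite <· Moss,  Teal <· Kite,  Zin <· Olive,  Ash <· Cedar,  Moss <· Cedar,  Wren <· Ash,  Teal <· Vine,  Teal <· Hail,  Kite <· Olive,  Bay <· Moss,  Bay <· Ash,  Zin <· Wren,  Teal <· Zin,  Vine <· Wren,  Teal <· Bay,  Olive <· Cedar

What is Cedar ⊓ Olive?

Olive

Common lower bounds of {Cedar, Olive}: Kite, Olive, Teal, Zin.
The greatest among these is Olive.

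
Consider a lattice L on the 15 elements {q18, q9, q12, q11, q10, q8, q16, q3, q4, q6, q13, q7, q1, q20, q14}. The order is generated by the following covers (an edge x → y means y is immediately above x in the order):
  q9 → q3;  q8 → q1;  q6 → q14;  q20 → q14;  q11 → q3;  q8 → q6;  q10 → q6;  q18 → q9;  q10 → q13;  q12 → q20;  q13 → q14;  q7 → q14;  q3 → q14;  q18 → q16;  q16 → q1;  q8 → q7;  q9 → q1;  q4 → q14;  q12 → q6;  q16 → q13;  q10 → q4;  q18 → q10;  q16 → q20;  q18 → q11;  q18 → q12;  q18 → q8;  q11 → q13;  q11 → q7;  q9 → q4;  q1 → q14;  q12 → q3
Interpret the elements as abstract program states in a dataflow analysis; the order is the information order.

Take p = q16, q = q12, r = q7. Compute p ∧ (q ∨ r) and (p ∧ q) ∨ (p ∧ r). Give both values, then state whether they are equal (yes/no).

q16; q18; no

q ∨ r = q14, so p ∧ (q ∨ r) = q16 ∧ q14 = q16.
p ∧ q = q18 and p ∧ r = q18, so (p ∧ q) ∨ (p ∧ r) = q18 ∨ q18 = q18.
Equal: no.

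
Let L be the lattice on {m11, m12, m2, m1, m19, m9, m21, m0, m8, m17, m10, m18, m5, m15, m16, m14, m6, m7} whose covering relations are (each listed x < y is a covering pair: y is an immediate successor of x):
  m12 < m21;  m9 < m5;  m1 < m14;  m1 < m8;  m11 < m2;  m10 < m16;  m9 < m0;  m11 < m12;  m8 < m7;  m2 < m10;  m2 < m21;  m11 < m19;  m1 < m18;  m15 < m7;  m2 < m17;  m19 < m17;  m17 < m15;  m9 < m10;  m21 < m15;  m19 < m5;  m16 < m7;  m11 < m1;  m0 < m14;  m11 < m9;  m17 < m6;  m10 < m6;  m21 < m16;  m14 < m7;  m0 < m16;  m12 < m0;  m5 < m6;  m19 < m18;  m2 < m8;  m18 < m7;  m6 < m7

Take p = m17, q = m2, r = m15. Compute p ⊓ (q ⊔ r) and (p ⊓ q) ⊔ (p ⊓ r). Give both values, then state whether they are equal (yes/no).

m17; m17; yes

q ⊔ r = m15, so p ⊓ (q ⊔ r) = m17 ⊓ m15 = m17.
p ⊓ q = m2 and p ⊓ r = m17, so (p ⊓ q) ⊔ (p ⊓ r) = m2 ⊔ m17 = m17.
Equal: yes.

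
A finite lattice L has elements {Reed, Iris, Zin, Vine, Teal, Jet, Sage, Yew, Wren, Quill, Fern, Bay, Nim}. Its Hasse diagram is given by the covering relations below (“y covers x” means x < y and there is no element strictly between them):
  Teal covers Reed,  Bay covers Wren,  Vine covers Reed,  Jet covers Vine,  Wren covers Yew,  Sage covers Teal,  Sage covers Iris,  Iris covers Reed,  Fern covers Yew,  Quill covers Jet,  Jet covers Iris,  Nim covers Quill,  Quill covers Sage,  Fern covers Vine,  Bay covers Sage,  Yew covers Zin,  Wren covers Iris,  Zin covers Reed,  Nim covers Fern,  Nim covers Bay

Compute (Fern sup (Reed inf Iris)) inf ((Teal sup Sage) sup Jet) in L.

Vine

Reed ∧ Iris = Reed
Fern ∨ Reed = Fern
Teal ∨ Sage = Sage
Sage ∨ Jet = Quill
Fern ∧ Quill = Vine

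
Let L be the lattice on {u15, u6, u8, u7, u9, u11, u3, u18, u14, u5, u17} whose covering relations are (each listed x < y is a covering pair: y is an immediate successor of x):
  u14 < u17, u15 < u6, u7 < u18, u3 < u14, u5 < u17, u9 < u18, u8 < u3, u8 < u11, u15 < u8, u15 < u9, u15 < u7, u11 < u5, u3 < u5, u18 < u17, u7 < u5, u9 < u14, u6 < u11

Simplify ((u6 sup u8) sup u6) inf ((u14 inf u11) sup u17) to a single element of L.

u11

u6 ∨ u8 = u11
u11 ∨ u6 = u11
u14 ∧ u11 = u8
u8 ∨ u17 = u17
u11 ∧ u17 = u11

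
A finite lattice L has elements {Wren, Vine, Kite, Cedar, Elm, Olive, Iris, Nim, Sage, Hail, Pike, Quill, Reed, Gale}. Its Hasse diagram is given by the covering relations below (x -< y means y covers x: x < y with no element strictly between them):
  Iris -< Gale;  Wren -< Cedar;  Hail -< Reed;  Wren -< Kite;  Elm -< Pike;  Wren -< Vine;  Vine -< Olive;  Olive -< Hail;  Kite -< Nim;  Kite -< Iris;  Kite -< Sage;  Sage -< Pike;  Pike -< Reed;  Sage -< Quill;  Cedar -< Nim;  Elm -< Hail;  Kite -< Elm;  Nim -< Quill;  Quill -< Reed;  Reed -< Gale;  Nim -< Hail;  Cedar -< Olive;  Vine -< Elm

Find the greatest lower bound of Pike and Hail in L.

Common lower bounds of {Pike, Hail}: Elm, Kite, Vine, Wren.
The greatest among these is Elm.

Elm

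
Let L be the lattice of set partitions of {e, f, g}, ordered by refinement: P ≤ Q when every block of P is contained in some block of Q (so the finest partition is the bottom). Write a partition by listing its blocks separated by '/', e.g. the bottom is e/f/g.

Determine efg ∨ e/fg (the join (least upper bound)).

The join of efg and e/fg merges any blocks that overlap across the partitions, giving efg.

efg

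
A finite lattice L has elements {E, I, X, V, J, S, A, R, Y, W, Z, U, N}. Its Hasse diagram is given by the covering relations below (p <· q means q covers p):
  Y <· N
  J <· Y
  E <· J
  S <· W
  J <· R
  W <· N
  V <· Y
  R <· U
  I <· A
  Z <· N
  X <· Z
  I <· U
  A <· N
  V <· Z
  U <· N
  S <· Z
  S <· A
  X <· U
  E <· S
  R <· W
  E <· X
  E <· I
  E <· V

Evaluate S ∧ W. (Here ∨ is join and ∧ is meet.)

S

S ∧ W = S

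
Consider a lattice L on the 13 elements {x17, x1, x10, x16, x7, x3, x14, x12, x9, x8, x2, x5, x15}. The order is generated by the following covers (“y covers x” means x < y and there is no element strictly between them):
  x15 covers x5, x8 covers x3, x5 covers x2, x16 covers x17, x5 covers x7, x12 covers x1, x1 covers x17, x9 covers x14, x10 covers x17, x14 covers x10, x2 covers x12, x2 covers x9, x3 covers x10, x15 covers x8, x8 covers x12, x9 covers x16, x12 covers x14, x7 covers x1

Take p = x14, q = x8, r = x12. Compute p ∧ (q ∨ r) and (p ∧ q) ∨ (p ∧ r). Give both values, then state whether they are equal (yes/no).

x14; x14; yes

q ∨ r = x8, so p ∧ (q ∨ r) = x14 ∧ x8 = x14.
p ∧ q = x14 and p ∧ r = x14, so (p ∧ q) ∨ (p ∧ r) = x14 ∨ x14 = x14.
Equal: yes.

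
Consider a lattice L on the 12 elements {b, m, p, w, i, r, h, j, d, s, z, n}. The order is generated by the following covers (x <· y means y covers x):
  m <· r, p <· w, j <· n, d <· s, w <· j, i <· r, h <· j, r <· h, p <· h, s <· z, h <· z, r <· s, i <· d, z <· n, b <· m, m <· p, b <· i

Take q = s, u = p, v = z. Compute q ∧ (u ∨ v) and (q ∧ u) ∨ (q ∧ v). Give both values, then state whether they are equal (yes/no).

s; s; yes

u ∨ v = z, so q ∧ (u ∨ v) = s ∧ z = s.
q ∧ u = m and q ∧ v = s, so (q ∧ u) ∨ (q ∧ v) = m ∨ s = s.
Equal: yes.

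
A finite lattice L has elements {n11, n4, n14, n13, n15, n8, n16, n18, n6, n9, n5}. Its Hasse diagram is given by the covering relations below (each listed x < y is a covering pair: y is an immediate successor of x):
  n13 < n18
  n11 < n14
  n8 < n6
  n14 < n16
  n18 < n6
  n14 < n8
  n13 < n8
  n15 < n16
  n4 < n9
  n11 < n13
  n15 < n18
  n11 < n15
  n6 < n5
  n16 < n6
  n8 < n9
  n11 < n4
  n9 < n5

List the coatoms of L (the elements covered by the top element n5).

The coatoms are exactly the elements covered by n5: n6, n9.

n6, n9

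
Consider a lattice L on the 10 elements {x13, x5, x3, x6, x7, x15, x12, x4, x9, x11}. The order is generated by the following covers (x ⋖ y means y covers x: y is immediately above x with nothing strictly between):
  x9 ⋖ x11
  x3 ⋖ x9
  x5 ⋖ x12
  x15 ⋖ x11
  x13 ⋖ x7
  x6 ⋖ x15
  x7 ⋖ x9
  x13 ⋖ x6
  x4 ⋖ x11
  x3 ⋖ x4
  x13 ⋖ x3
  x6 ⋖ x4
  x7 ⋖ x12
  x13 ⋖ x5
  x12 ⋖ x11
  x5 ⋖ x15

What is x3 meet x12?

Common lower bounds of {x3, x12}: x13.
The greatest among these is x13.

x13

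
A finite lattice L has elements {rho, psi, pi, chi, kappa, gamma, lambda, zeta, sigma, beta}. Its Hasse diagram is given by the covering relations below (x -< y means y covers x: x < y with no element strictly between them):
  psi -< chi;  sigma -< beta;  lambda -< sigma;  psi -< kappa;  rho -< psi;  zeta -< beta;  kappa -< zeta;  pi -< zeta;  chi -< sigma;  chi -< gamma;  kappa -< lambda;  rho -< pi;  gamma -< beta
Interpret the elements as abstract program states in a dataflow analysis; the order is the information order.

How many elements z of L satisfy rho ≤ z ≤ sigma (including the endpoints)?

The interval [rho, sigma] = {chi, kappa, lambda, psi, rho, sigma}, which has 6 elements.

6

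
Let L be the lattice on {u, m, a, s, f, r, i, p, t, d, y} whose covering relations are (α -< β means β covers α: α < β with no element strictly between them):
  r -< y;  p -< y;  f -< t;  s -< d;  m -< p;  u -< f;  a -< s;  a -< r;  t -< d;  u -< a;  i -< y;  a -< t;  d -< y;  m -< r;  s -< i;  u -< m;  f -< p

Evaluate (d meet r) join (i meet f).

a

d ∧ r = a
i ∧ f = u
a ∨ u = a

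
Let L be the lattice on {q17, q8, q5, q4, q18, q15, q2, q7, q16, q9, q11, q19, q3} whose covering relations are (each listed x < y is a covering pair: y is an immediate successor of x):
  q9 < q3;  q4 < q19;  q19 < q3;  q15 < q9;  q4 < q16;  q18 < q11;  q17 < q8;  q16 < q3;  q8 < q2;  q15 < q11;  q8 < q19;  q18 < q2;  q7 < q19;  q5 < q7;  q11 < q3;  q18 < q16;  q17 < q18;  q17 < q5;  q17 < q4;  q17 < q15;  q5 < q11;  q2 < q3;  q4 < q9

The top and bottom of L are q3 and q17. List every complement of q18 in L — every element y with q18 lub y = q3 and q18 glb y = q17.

q19, q7, q9

Need y with q18 ∨ y = q3 and q18 ∧ y = q17.
Checking each element gives: q19, q7, q9.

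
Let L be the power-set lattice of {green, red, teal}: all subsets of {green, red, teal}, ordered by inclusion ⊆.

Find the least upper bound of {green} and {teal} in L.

{green,teal}

Under ⊆, join is union: {green} ∪ {teal} = {green,teal}.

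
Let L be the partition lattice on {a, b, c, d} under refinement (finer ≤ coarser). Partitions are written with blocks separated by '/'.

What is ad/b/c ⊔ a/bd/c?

Common upper bounds of {ad/b/c, a/bd/c}: abcd, abd/c.
The least among these is abd/c.

abd/c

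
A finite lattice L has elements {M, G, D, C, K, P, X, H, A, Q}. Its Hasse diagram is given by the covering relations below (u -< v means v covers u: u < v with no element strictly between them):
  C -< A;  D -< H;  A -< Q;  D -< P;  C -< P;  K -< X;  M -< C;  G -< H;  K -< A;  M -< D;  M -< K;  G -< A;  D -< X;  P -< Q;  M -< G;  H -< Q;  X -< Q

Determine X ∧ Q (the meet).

X

Common lower bounds of {X, Q}: D, K, M, X.
The greatest among these is X.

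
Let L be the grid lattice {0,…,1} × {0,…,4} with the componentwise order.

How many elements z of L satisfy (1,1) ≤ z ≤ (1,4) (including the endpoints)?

4

The interval [(1,1), (1,4)] = {(1,1), (1,2), (1,3), (1,4)}, which has 4 elements.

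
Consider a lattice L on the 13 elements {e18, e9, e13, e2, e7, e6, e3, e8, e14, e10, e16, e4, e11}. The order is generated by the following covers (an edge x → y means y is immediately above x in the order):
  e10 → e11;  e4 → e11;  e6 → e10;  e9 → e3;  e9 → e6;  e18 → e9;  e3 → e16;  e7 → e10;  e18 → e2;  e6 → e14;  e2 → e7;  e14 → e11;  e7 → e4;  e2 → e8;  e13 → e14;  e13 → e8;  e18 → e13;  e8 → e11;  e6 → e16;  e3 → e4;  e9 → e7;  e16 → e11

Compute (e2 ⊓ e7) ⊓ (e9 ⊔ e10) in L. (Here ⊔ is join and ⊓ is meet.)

e2 ∧ e7 = e2
e9 ∨ e10 = e10
e2 ∧ e10 = e2

e2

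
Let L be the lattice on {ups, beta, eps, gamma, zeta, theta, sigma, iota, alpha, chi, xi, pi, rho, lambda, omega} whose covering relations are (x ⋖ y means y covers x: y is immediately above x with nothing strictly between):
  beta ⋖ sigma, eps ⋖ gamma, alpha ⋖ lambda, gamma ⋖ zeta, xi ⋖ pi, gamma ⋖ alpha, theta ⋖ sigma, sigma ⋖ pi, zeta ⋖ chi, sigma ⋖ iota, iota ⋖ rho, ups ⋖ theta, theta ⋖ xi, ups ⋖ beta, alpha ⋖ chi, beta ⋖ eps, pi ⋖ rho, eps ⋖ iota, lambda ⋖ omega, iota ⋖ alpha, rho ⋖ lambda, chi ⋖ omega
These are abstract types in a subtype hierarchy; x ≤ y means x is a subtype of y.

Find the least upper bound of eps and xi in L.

rho

Common upper bounds of {eps, xi}: lambda, omega, rho.
The least among these is rho.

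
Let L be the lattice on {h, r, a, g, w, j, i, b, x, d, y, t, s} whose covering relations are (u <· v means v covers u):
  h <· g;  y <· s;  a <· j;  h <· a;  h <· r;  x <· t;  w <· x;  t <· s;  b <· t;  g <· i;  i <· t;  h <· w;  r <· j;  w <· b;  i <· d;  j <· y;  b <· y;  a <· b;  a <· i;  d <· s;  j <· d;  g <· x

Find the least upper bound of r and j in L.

j

Common upper bounds of {r, j}: d, j, s, y.
The least among these is j.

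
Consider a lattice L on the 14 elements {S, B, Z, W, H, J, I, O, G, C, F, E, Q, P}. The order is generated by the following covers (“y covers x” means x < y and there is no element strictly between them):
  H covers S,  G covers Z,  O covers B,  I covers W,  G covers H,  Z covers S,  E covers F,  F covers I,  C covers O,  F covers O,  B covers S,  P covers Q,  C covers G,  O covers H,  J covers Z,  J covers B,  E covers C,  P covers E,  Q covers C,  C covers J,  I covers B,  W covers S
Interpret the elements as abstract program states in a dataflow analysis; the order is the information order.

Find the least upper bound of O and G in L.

C

Common upper bounds of {O, G}: C, E, P, Q.
The least among these is C.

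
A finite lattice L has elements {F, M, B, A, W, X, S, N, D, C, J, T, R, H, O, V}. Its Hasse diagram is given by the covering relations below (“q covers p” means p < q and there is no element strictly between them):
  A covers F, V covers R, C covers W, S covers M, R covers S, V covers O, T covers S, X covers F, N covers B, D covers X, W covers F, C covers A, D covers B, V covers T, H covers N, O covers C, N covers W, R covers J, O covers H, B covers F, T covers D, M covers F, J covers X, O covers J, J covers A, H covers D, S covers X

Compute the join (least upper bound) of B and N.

N

Common upper bounds of {B, N}: H, N, O, V.
The least among these is N.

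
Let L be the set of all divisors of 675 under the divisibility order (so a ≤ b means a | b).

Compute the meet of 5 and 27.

1

Common lower bounds of {5, 27}: 1.
The greatest among these is 1.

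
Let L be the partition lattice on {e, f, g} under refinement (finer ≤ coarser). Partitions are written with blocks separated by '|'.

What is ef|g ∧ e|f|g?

Common lower bounds of {ef|g, e|f|g}: e|f|g.
The greatest among these is e|f|g.

e|f|g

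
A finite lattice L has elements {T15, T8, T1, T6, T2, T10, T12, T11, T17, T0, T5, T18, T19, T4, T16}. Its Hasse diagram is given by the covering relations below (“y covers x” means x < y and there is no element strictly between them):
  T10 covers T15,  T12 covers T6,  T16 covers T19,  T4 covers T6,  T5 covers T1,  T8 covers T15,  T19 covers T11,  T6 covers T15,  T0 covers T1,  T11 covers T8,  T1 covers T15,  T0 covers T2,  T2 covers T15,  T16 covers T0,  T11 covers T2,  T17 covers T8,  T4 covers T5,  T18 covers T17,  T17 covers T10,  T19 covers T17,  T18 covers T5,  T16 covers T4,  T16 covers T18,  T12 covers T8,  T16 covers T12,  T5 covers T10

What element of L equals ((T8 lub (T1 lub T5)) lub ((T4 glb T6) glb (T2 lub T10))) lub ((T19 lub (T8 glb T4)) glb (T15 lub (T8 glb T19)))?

T18

T1 ∨ T5 = T5
T8 ∨ T5 = T18
T4 ∧ T6 = T6
T2 ∨ T10 = T19
T6 ∧ T19 = T15
T18 ∨ T15 = T18
T8 ∧ T4 = T15
T19 ∨ T15 = T19
T8 ∧ T19 = T8
T15 ∨ T8 = T8
T19 ∧ T8 = T8
T18 ∨ T8 = T18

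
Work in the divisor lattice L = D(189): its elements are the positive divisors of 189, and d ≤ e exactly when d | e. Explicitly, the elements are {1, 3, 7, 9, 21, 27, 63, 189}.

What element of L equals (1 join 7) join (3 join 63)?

63

1 ∨ 7 = 7
3 ∨ 63 = 63
7 ∨ 63 = 63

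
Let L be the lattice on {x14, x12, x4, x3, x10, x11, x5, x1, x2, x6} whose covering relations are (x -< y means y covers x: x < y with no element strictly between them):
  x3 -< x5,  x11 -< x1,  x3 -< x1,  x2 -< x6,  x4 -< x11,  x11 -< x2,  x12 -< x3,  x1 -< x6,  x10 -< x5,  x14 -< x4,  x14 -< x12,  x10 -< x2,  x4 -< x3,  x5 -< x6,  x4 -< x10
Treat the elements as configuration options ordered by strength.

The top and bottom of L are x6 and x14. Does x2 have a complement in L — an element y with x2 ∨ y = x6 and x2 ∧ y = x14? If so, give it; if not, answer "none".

Need y with x2 ∨ y = x6 and x2 ∧ y = x14.
Checking each element gives: x12.

x12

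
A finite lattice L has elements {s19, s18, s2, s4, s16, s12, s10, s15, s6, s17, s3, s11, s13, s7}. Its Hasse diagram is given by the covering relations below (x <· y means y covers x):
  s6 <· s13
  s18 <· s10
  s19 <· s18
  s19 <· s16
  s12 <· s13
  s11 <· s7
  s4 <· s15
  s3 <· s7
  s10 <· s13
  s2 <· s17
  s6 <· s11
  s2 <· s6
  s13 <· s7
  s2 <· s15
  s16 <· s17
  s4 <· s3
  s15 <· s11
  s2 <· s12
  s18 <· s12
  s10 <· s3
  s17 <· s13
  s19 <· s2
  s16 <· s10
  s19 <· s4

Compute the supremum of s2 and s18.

s12

Common upper bounds of {s2, s18}: s12, s13, s7.
The least among these is s12.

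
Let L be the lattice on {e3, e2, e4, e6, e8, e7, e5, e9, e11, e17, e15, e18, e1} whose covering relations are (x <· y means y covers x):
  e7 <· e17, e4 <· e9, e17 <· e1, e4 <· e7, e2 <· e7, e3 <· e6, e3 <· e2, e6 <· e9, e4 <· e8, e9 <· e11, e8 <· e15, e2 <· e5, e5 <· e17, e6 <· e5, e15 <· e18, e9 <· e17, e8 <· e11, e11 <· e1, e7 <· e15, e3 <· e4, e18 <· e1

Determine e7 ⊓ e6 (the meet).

Common lower bounds of {e7, e6}: e3.
The greatest among these is e3.

e3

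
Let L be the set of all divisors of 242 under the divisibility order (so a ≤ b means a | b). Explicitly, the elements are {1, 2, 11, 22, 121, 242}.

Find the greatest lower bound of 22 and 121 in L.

11

Common lower bounds of {22, 121}: 1, 11.
The greatest among these is 11.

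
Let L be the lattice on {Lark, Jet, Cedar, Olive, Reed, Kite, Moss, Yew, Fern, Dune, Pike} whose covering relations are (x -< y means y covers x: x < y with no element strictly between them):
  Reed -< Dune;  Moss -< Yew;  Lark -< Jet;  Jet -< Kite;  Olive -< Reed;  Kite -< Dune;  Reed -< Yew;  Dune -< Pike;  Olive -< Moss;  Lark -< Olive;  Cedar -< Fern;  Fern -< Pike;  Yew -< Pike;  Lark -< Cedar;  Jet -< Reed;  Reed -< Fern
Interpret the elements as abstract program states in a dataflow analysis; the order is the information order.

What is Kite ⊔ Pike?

Common upper bounds of {Kite, Pike}: Pike.
The least among these is Pike.

Pike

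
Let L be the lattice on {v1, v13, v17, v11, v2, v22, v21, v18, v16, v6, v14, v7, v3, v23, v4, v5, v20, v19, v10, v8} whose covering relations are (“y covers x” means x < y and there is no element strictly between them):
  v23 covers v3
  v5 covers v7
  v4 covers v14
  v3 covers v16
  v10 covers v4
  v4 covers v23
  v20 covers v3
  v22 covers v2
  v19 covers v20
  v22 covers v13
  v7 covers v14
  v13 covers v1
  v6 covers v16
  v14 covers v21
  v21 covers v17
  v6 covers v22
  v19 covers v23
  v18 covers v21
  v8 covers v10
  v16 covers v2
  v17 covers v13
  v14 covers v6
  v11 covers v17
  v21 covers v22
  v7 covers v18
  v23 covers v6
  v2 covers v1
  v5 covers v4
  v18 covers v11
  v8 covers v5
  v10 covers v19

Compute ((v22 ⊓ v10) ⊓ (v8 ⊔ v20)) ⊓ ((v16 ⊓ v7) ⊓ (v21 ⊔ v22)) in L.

v2

v22 ∧ v10 = v22
v8 ∨ v20 = v8
v22 ∧ v8 = v22
v16 ∧ v7 = v16
v21 ∨ v22 = v21
v16 ∧ v21 = v2
v22 ∧ v2 = v2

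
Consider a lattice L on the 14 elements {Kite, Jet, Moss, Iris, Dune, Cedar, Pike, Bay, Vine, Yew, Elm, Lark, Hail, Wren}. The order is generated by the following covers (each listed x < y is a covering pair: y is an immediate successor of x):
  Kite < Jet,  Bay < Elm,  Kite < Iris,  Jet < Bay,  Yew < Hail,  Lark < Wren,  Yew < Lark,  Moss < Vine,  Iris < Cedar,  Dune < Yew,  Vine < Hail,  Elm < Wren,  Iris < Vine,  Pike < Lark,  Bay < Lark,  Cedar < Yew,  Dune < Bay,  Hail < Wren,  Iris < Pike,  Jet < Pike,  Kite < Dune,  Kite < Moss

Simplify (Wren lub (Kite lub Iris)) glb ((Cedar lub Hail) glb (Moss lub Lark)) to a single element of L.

Hail

Kite ∨ Iris = Iris
Wren ∨ Iris = Wren
Cedar ∨ Hail = Hail
Moss ∨ Lark = Wren
Hail ∧ Wren = Hail
Wren ∧ Hail = Hail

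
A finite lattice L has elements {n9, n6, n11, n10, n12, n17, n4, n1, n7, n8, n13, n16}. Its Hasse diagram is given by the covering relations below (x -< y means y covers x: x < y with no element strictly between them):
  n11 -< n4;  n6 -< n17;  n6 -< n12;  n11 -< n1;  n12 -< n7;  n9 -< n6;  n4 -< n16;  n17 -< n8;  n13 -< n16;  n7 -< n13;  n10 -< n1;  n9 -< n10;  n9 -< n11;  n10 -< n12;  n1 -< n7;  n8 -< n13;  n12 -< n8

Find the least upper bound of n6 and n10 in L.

Common upper bounds of {n6, n10}: n12, n13, n16, n7, n8.
The least among these is n12.

n12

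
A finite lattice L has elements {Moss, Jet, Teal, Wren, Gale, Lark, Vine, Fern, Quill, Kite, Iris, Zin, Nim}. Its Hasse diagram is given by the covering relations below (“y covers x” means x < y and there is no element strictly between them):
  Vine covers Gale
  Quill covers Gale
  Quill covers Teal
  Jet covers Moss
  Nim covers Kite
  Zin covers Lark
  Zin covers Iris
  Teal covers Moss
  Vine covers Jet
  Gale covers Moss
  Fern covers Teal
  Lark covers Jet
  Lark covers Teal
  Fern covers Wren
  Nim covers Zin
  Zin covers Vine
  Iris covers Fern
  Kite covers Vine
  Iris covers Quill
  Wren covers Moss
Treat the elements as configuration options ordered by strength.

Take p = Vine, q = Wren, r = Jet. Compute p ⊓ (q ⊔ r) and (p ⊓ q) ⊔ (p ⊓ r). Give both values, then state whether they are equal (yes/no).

q ⊔ r = Zin, so p ⊓ (q ⊔ r) = Vine ⊓ Zin = Vine.
p ⊓ q = Moss and p ⊓ r = Jet, so (p ⊓ q) ⊔ (p ⊓ r) = Moss ⊔ Jet = Jet.
Equal: no.

Vine; Jet; no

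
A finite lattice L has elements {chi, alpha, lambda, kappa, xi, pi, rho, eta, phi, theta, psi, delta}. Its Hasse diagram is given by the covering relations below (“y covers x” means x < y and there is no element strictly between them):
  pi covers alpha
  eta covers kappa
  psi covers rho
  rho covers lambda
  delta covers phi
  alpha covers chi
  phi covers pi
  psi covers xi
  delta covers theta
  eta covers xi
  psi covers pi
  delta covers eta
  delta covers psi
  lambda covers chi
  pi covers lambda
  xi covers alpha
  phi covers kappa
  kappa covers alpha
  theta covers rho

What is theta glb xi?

chi

Common lower bounds of {theta, xi}: chi.
The greatest among these is chi.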